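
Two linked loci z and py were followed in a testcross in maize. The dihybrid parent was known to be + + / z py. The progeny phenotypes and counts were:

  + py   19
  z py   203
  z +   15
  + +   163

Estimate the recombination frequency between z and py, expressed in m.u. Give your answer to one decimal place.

The recombinant classes are + py and z +: 19 + 15 = 34.
Recombination frequency = 34/400 = 0.0850 ≈ 8.5%, i.e. 8.5 m.u.

8.5 m.u.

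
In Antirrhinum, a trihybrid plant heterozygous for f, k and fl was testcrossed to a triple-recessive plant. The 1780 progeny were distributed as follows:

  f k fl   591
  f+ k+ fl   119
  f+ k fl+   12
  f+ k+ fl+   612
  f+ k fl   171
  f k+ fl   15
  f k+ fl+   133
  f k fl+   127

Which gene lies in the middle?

The two most frequent reciprocal classes, f k fl and f+ k+ fl+, are the parental types, so the F1 was f k fl / f+ k+ fl+.
The two rarest classes, f k+ fl and f+ k fl+, are the double crossovers. Comparing them with the parentals, only the k allele has switched, so k is the middle locus and the order is f – k – fl.

k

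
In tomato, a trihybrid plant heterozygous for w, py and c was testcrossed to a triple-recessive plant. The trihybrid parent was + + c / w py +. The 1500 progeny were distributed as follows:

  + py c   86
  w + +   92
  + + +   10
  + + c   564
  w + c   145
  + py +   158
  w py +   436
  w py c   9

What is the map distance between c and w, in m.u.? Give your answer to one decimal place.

21.5 m.u.

The two rarest classes, + + + and w py c, are the double crossovers. Comparing them with the parentals, only the c allele has switched, so c is the middle locus and the order is py – c – w.
Crossovers in the c–w interval produce the single-crossover classes w + c and + py + (145 + 158 = 303) plus the double crossovers (19).
RF(c–w) = (303 + 19) / 1500 = 322/1500 = 0.2147 → 21.5 m.u.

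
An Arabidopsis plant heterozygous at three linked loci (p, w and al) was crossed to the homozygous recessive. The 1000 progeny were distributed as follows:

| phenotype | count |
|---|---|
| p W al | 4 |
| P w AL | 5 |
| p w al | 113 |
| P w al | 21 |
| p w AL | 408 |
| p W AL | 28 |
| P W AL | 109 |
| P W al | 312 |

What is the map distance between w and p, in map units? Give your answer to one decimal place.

5.8 map units

The two most frequent reciprocal classes, p w AL and P W al, are the parental types, so the F1 was p w AL / P W al.
The two rarest classes, P w AL and p W al, are the double crossovers. Comparing them with the parentals, only the p allele has switched, so p is the middle locus and the order is w – p – al.
Crossovers in the w–p interval produce the single-crossover classes p W AL and P w al (28 + 21 = 49) plus the double crossovers (9).
RF(w–p) = (49 + 9) / 1000 = 58/1000 = 0.0580 → 5.8 map units.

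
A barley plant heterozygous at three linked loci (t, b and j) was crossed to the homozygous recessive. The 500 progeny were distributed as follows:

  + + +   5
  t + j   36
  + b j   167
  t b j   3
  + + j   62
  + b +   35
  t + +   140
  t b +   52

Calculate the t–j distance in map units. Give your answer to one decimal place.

15.8 map units

The two most frequent reciprocal classes, + b j and t + +, are the parental types, so the F1 was + b j / t + +.
The two rarest classes, t b j and + + +, are the double crossovers. Comparing them with the parentals, only the t allele has switched, so t is the middle locus and the order is b – t – j.
Crossovers in the t–j interval produce the single-crossover classes + b + and t + j (35 + 36 = 71) plus the double crossovers (8).
RF(t–j) = (71 + 8) / 500 = 79/500 = 0.1580 → 15.8 map units.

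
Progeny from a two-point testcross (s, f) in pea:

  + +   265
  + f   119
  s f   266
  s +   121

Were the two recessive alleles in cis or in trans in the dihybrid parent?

cis

The two most frequent classes are + + (265) and s f (266); these are the parental (non-recombinant) types.
So the F1 carried + + on one chromosome and s f on the other — the recessive alleles are on the same chromosome (cis / coupling).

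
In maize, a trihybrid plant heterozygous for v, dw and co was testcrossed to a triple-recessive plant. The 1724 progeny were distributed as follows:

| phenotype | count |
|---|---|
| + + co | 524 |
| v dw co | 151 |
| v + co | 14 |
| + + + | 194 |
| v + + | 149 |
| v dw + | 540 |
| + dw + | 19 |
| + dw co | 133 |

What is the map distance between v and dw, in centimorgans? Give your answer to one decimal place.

The two most frequent reciprocal classes, v dw + and + + co, are the parental types, so the F1 was v dw + / + + co.
The two rarest classes, + dw + and v + co, are the double crossovers. Comparing them with the parentals, only the v allele has switched, so v is the middle locus and the order is dw – v – co.
Crossovers in the dw–v interval produce the single-crossover classes v + + and + dw co (149 + 133 = 282) plus the double crossovers (33).
RF(dw–v) = (282 + 33) / 1724 = 315/1724 = 0.1827 → 18.3 centimorgans.

18.3 centimorgans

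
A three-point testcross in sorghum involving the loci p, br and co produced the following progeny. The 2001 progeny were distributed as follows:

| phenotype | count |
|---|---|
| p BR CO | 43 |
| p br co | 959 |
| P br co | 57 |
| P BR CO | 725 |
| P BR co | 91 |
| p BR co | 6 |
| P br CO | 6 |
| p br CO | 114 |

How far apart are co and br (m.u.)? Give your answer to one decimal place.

10.8 m.u.

The two most frequent reciprocal classes, p br co and P BR CO, are the parental types, so the F1 was p br co / P BR CO.
The two rarest classes, p BR co and P br CO, are the double crossovers. Comparing them with the parentals, only the br allele has switched, so br is the middle locus and the order is p – br – co.
Crossovers in the br–co interval produce the single-crossover classes p br CO and P BR co (114 + 91 = 205) plus the double crossovers (12).
RF(br–co) = (205 + 12) / 2001 = 217/2001 = 0.1084 → 10.8 m.u.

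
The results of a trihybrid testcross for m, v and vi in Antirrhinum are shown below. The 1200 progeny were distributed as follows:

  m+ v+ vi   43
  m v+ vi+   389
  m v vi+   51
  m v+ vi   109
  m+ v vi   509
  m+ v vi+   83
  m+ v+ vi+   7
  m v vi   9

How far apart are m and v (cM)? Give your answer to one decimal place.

9.2 cM

The two most frequent reciprocal classes, m+ v vi and m v+ vi+, are the parental types, so the F1 was m+ v vi / m v+ vi+.
The two rarest classes, m v vi and m+ v+ vi+, are the double crossovers. Comparing them with the parentals, only the m allele has switched, so m is the middle locus and the order is v – m – vi.
Crossovers in the v–m interval produce the single-crossover classes m+ v+ vi and m v vi+ (43 + 51 = 94) plus the double crossovers (16).
RF(v–m) = (94 + 16) / 1200 = 110/1200 = 0.0917 → 9.2 cM.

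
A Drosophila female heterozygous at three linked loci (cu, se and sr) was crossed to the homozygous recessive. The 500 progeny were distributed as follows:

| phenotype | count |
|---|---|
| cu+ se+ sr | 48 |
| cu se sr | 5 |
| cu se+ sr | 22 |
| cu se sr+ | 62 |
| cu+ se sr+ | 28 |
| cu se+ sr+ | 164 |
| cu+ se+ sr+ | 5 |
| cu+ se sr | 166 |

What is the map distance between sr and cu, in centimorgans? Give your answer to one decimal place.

The two most frequent reciprocal classes, cu se+ sr+ and cu+ se sr, are the parental types, so the F1 was cu se+ sr+ / cu+ se sr.
The two rarest classes, cu+ se+ sr+ and cu se sr, are the double crossovers. Comparing them with the parentals, only the cu allele has switched, so cu is the middle locus and the order is sr – cu – se.
Crossovers in the sr–cu interval produce the single-crossover classes cu se+ sr and cu+ se sr+ (22 + 28 = 50) plus the double crossovers (10).
RF(sr–cu) = (50 + 10) / 500 = 60/500 = 0.1200 → 12.0 centimorgans.

12.0 centimorgans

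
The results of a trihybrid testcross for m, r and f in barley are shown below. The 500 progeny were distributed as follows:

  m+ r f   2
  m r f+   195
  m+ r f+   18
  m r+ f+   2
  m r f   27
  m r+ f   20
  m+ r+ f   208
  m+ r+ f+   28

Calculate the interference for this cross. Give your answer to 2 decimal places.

0.19

The two most frequent reciprocal classes, m+ r+ f and m r f+, are the parental types, so the F1 was m+ r+ f / m r f+.
The two rarest classes, m+ r f and m r+ f+, are the double crossovers. Comparing them with the parentals, only the r allele has switched, so r is the middle locus and the order is f – r – m.
f–r: (55 + 4)/500 = 0.1180; r–m: (38 + 4)/500 = 0.0840.
Expected DCO frequency = 0.1180 × 0.0840 ≈ 0.00991; observed = 4/500 ≈ 0.00800.
Coefficient of coincidence = 0.00800/0.00991 ≈ 0.81; interference = 1 − 0.81 = 0.19.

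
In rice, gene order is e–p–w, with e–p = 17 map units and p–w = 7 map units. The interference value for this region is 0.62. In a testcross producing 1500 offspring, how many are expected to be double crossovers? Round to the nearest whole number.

7

Map distances give recombination frequencies of 0.170 and 0.070 for the two intervals.
With interference 0.62 (so coincidence = 0.38), expected double-crossover frequency = 0.170 × 0.070 × 0.38 = 0.00452.
Expected number = 0.00452 × 1500 = 6.78 ≈ 7.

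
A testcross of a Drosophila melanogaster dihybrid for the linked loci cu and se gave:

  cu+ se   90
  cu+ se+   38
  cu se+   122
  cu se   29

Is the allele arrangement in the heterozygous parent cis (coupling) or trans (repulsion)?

trans

The two most frequent classes are cu+ se (90) and cu se+ (122); these are the parental (non-recombinant) types.
So the F1 carried cu+ se on one chromosome and cu se+ on the other — the recessive alleles are on opposite chromosomes (trans / repulsion).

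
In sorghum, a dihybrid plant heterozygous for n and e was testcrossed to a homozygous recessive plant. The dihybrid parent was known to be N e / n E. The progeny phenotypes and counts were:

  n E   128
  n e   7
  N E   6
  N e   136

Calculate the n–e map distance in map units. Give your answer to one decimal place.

The recombinant classes are N E and n e: 6 + 7 = 13.
Recombination frequency = 13/277 = 0.0469 ≈ 4.7%, i.e. 4.7 map units.

4.7 map units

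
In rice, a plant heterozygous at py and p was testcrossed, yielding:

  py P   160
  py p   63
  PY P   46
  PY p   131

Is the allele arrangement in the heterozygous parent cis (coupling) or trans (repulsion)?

trans

The two most frequent classes are PY p (131) and py P (160); these are the parental (non-recombinant) types.
So the F1 carried PY p on one chromosome and py P on the other — the recessive alleles are on opposite chromosomes (trans / repulsion).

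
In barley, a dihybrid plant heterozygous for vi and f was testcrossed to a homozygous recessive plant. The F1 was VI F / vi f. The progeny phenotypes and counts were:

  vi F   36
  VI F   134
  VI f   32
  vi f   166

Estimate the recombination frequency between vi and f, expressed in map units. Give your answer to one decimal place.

The recombinant classes are VI f and vi F: 32 + 36 = 68.
Recombination frequency = 68/368 = 0.1848 ≈ 18.5%, i.e. 18.5 map units.

18.5 map units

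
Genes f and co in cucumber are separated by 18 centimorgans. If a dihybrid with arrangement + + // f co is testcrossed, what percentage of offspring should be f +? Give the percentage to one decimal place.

A map distance of 18 centimorgans corresponds to a recombination frequency of 0.180.
The F1 is + + / f co, so f + is a recombinant gamete class with expected frequency r/2 = 0.180/2 = 0.0900.
That is 0.0900 = 9.0% of the progeny.

9.0%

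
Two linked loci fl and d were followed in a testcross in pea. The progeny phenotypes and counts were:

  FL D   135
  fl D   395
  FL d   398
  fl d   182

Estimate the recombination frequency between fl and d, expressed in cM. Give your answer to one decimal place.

The two most frequent classes, FL d (398) and fl D (395), are the parental types, so the F1 was FL d / fl D.
The recombinant classes are FL D and fl d: 135 + 182 = 317.
Recombination frequency = 317/1110 = 0.2856 ≈ 28.6%, i.e. 28.6 cM.

28.6 cM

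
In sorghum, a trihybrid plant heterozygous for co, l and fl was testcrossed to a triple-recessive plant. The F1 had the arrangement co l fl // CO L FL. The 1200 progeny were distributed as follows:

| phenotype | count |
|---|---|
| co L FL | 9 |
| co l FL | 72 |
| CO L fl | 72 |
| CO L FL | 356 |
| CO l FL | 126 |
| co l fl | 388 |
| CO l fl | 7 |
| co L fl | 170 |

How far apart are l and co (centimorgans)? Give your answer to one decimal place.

26.0 centimorgans

The two rarest classes, CO l fl and co L FL, are the double crossovers. Comparing them with the parentals, only the co allele has switched, so co is the middle locus and the order is fl – co – l.
Crossovers in the co–l interval produce the single-crossover classes co L fl and CO l FL (170 + 126 = 296) plus the double crossovers (16).
RF(co–l) = (296 + 16) / 1200 = 312/1200 = 0.2600 → 26.0 centimorgans.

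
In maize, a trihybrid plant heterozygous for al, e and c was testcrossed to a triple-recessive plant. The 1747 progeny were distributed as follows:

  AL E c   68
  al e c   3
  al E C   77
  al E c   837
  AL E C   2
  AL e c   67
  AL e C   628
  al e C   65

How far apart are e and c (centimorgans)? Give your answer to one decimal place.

8.5 centimorgans

The two most frequent reciprocal classes, AL e C and al E c, are the parental types, so the F1 was AL e C / al E c.
The two rarest classes, AL E C and al e c, are the double crossovers. Comparing them with the parentals, only the e allele has switched, so e is the middle locus and the order is al – e – c.
Crossovers in the e–c interval produce the single-crossover classes AL e c and al E C (67 + 77 = 144) plus the double crossovers (5).
RF(e–c) = (144 + 5) / 1747 = 149/1747 = 0.0853 → 8.5 centimorgans.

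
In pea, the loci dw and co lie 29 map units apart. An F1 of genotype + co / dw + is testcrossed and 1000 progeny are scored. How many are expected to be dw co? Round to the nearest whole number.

145

A map distance of 29 map units corresponds to a recombination frequency of 0.290.
The F1 is + co / dw +, so dw co is a recombinant gamete class with expected frequency r/2 = 0.290/2 = 0.1450.
Expected number = 0.1450 × 1000 = 145.00 ≈ 145.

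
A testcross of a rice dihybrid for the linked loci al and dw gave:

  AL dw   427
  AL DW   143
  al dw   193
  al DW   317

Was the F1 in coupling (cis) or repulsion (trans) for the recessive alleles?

trans

The two most frequent classes are AL dw (427) and al DW (317); these are the parental (non-recombinant) types.
So the F1 carried AL dw on one chromosome and al DW on the other — the recessive alleles are on opposite chromosomes (trans / repulsion).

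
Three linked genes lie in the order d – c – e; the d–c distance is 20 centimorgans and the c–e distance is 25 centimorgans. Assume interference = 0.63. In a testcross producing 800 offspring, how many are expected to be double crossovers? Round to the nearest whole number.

Map distances give recombination frequencies of 0.200 and 0.250 for the two intervals.
With interference 0.63 (so coincidence = 0.37), expected double-crossover frequency = 0.200 × 0.250 × 0.37 = 0.01850.
Expected number = 0.01850 × 800 = 14.80 ≈ 15.

15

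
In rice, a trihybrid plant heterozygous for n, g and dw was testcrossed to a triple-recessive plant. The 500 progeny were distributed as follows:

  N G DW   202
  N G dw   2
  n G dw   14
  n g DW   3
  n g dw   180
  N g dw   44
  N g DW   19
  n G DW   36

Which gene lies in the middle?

dw

The two most frequent reciprocal classes, N G DW and n g dw, are the parental types, so the F1 was N G DW / n g dw.
The two rarest classes, N G dw and n g DW, are the double crossovers. Comparing them with the parentals, only the dw allele has switched, so dw is the middle locus and the order is n – dw – g.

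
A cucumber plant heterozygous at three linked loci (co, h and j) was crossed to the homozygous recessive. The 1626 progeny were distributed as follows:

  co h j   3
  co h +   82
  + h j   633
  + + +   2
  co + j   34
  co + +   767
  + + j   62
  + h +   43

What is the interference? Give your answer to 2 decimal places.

The two most frequent reciprocal classes, co + + and + h j, are the parental types, so the F1 was co + + / + h j.
The two rarest classes, + + + and co h j, are the double crossovers. Comparing them with the parentals, only the co allele has switched, so co is the middle locus and the order is h – co – j.
h–co: (144 + 5)/1626 = 0.0916; co–j: (77 + 5)/1626 = 0.0504.
Expected DCO frequency = 0.0916 × 0.0504 ≈ 0.00462; observed = 5/1626 ≈ 0.00308.
Coefficient of coincidence = 0.00308/0.00462 ≈ 0.67; interference = 1 − 0.67 = 0.33.

0.33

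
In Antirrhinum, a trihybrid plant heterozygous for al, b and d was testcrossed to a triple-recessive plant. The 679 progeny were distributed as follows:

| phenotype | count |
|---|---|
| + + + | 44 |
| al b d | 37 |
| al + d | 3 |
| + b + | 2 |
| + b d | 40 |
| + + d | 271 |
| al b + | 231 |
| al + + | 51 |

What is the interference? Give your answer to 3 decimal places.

The two most frequent reciprocal classes, al b + and + + d, are the parental types, so the F1 was al b + / + + d.
The two rarest classes, + b + and al + d, are the double crossovers. Comparing them with the parentals, only the al allele has switched, so al is the middle locus and the order is b – al – d.
b–al: (91 + 5)/679 = 0.1414; al–d: (81 + 5)/679 = 0.1267.
Expected DCO frequency = 0.1414 × 0.1267 ≈ 0.01792; observed = 5/679 ≈ 0.00736.
Coefficient of coincidence = 0.00736/0.01792 ≈ 0.411; interference = 1 − 0.411 = 0.589.

0.589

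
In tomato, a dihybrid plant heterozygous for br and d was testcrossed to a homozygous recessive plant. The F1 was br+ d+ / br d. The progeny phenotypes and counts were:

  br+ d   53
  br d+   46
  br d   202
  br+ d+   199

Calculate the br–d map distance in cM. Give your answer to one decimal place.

The recombinant classes are br+ d and br d+: 53 + 46 = 99.
Recombination frequency = 99/500 = 0.1980 ≈ 19.8%, i.e. 19.8 cM.

19.8 cM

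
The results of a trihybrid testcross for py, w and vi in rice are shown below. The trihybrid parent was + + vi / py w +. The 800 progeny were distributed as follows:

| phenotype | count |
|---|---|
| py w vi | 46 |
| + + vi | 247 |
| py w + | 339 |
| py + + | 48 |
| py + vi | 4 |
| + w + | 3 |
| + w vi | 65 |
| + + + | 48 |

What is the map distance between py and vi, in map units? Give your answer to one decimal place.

The two rarest classes, py + vi and + w +, are the double crossovers. Comparing them with the parentals, only the py allele has switched, so py is the middle locus and the order is w – py – vi.
Crossovers in the py–vi interval produce the single-crossover classes + + + and py w vi (48 + 46 = 94) plus the double crossovers (7).
RF(py–vi) = (94 + 7) / 800 = 101/800 = 0.1263 → 12.6 map units.

12.6 map units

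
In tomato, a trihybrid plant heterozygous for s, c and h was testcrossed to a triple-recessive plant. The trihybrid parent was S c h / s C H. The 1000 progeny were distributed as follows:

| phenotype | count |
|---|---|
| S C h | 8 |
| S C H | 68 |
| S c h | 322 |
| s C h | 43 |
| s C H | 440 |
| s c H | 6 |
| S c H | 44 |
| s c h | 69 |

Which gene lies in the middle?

The two rarest classes, S C h and s c H, are the double crossovers. Comparing them with the parentals, only the c allele has switched, so c is the middle locus and the order is h – c – s.

c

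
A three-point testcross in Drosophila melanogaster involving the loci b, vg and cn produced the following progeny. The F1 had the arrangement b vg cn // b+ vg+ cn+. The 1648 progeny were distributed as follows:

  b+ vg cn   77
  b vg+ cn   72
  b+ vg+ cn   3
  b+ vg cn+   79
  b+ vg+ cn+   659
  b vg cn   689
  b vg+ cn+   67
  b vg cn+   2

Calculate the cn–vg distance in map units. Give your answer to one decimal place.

The two rarest classes, b vg cn+ and b+ vg+ cn, are the double crossovers. Comparing them with the parentals, only the cn allele has switched, so cn is the middle locus and the order is b – cn – vg.
Crossovers in the cn–vg interval produce the single-crossover classes b vg+ cn and b+ vg cn+ (72 + 79 = 151) plus the double crossovers (5).
RF(cn–vg) = (151 + 5) / 1648 = 156/1648 = 0.0947 → 9.5 map units.

9.5 map units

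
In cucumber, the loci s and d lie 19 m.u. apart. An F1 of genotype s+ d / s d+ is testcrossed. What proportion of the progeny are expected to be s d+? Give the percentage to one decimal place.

A map distance of 19 m.u. corresponds to a recombination frequency of 0.190.
The F1 is s+ d / s d+, so s d+ is a parental gamete class with expected frequency (1 − r)/2 = 0.810/2 = 0.4050.
That is 0.4050 = 40.5% of the progeny.

40.5%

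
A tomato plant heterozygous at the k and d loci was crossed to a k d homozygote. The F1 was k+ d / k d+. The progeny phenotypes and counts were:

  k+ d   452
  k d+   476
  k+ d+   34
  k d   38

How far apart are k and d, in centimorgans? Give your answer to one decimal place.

7.2 centimorgans

The recombinant classes are k+ d+ and k d: 34 + 38 = 72.
Recombination frequency = 72/1000 = 0.0720 ≈ 7.2%, i.e. 7.2 centimorgans.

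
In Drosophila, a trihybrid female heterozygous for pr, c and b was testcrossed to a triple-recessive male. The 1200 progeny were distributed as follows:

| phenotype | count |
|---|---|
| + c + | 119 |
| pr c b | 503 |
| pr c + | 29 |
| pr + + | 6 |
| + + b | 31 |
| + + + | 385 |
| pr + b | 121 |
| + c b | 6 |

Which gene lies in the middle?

The two most frequent reciprocal classes, pr c b and + + +, are the parental types, so the F1 was pr c b / + + +.
The two rarest classes, + c b and pr + +, are the double crossovers. Comparing them with the parentals, only the pr allele has switched, so pr is the middle locus and the order is c – pr – b.

pr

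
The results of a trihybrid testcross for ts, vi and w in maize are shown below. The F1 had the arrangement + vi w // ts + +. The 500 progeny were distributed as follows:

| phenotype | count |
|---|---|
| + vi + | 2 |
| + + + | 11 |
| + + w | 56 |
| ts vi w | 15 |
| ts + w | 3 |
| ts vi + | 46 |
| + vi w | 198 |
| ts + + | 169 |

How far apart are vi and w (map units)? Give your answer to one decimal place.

21.4 map units

The two rarest classes, + vi + and ts + w, are the double crossovers. Comparing them with the parentals, only the w allele has switched, so w is the middle locus and the order is ts – w – vi.
Crossovers in the w–vi interval produce the single-crossover classes + + w and ts vi + (56 + 46 = 102) plus the double crossovers (5).
RF(w–vi) = (102 + 5) / 500 = 107/500 = 0.2140 → 21.4 map units.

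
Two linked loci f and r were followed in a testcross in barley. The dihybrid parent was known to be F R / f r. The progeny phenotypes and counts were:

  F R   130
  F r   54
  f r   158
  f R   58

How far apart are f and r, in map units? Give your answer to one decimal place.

28.0 map units

The recombinant classes are F r and f R: 54 + 58 = 112.
Recombination frequency = 112/400 = 0.2800 ≈ 28.0%, i.e. 28.0 map units.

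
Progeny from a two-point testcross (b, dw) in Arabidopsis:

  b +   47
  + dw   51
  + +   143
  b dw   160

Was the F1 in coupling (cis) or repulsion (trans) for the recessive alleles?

cis

The two most frequent classes are + + (143) and b dw (160); these are the parental (non-recombinant) types.
So the F1 carried + + on one chromosome and b dw on the other — the recessive alleles are on the same chromosome (cis / coupling).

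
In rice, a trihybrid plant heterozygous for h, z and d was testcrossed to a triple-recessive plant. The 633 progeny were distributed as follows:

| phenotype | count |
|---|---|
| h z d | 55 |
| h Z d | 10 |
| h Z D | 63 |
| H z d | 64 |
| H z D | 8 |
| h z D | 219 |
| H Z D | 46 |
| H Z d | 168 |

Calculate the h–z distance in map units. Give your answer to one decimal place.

The two most frequent reciprocal classes, h z D and H Z d, are the parental types, so the F1 was h z D / H Z d.
The two rarest classes, H z D and h Z d, are the double crossovers. Comparing them with the parentals, only the h allele has switched, so h is the middle locus and the order is z – h – d.
Crossovers in the z–h interval produce the single-crossover classes h Z D and H z d (63 + 64 = 127) plus the double crossovers (18).
RF(z–h) = (127 + 18) / 633 = 145/633 = 0.2291 → 22.9 map units.

22.9 map units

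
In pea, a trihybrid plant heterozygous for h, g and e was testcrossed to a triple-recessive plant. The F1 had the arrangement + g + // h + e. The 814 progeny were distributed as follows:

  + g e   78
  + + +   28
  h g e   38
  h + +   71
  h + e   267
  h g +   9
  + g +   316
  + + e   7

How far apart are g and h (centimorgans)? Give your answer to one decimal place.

10.1 centimorgans

The two rarest classes, h g + and + + e, are the double crossovers. Comparing them with the parentals, only the h allele has switched, so h is the middle locus and the order is g – h – e.
Crossovers in the g–h interval produce the single-crossover classes + + + and h g e (28 + 38 = 66) plus the double crossovers (16).
RF(g–h) = (66 + 16) / 814 = 82/814 = 0.1007 → 10.1 centimorgans.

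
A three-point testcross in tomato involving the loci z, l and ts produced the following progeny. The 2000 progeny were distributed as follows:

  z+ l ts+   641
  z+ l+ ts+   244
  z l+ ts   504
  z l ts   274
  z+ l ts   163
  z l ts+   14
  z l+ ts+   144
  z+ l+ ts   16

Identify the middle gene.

The two most frequent reciprocal classes, z+ l ts+ and z l+ ts, are the parental types, so the F1 was z+ l ts+ / z l+ ts.
The two rarest classes, z l ts+ and z+ l+ ts, are the double crossovers. Comparing them with the parentals, only the z allele has switched, so z is the middle locus and the order is l – z – ts.

z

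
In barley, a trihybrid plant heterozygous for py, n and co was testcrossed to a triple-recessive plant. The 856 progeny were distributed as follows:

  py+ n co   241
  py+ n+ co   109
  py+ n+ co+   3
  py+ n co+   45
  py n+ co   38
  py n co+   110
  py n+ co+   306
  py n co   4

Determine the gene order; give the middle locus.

The two most frequent reciprocal classes, py+ n co and py n+ co+, are the parental types, so the F1 was py+ n co / py n+ co+.
The two rarest classes, py n co and py+ n+ co+, are the double crossovers. Comparing them with the parentals, only the py allele has switched, so py is the middle locus and the order is co – py – n.

py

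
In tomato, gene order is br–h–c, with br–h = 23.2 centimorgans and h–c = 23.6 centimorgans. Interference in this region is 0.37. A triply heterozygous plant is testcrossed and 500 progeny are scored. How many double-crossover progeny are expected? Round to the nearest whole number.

17

Map distances give recombination frequencies of 0.232 and 0.236 for the two intervals.
With interference 0.37 (so coincidence = 0.63), expected double-crossover frequency = 0.232 × 0.236 × 0.63 = 0.03449.
Expected number = 0.03449 × 500 = 17.25 ≈ 17.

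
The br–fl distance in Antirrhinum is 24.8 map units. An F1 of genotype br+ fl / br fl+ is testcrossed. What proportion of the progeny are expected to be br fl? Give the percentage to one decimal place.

A map distance of 24.8 map units corresponds to a recombination frequency of 0.248.
The F1 is br+ fl / br fl+, so br fl is a recombinant gamete class with expected frequency r/2 = 0.248/2 = 0.1240.
That is 0.1240 = 12.4% of the progeny.

12.4%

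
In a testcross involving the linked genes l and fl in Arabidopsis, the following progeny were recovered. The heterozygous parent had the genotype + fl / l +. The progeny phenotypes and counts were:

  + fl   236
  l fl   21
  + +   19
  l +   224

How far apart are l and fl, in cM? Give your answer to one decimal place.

The recombinant classes are + + and l fl: 19 + 21 = 40.
Recombination frequency = 40/500 = 0.0800 ≈ 8.0%, i.e. 8.0 cM.

8.0 cM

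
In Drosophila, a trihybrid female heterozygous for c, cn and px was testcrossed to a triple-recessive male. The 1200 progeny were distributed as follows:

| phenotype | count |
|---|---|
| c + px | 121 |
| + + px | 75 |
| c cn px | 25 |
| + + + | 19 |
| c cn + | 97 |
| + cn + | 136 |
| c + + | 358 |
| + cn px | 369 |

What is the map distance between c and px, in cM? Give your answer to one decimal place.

The two most frequent reciprocal classes, + cn px and c + +, are the parental types, so the F1 was + cn px / c + +.
The two rarest classes, c cn px and + + +, are the double crossovers. Comparing them with the parentals, only the c allele has switched, so c is the middle locus and the order is cn – c – px.
Crossovers in the c–px interval produce the single-crossover classes + cn + and c + px (136 + 121 = 257) plus the double crossovers (44).
RF(c–px) = (257 + 44) / 1200 = 301/1200 = 0.2508 → 25.1 cM.

25.1 cM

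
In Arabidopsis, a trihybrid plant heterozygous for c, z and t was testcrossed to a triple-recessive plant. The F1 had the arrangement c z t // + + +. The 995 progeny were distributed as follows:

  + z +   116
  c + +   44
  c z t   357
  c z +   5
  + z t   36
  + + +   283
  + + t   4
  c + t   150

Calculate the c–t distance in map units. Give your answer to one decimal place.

8.9 map units

The two rarest classes, c z + and + + t, are the double crossovers. Comparing them with the parentals, only the t allele has switched, so t is the middle locus and the order is c – t – z.
Crossovers in the c–t interval produce the single-crossover classes + z t and c + + (36 + 44 = 80) plus the double crossovers (9).
RF(c–t) = (80 + 9) / 995 = 89/995 = 0.0894 → 8.9 map units.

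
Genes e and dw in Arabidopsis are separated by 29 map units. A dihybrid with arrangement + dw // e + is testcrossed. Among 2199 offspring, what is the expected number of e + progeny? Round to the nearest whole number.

781

A map distance of 29 map units corresponds to a recombination frequency of 0.290.
The F1 is + dw / e +, so e + is a parental gamete class with expected frequency (1 − r)/2 = 0.710/2 = 0.3550.
Expected number = 0.3550 × 2199 = 780.64 ≈ 781.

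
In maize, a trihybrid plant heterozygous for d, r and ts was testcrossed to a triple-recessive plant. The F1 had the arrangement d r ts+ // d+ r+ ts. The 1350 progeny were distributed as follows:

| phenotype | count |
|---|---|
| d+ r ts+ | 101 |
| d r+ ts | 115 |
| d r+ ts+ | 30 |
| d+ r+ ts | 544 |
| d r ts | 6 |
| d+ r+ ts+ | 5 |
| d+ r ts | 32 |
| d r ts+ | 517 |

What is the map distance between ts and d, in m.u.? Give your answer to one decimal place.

The two rarest classes, d r ts and d+ r+ ts+, are the double crossovers. Comparing them with the parentals, only the ts allele has switched, so ts is the middle locus and the order is r – ts – d.
Crossovers in the ts–d interval produce the single-crossover classes d+ r ts+ and d r+ ts (101 + 115 = 216) plus the double crossovers (11).
RF(ts–d) = (216 + 11) / 1350 = 227/1350 = 0.1681 → 16.8 m.u.

16.8 m.u.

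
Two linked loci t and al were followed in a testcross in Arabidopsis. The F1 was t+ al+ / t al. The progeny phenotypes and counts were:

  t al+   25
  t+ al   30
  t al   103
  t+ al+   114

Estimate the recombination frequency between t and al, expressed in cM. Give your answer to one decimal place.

The recombinant classes are t+ al and t al+: 30 + 25 = 55.
Recombination frequency = 55/272 = 0.2022 ≈ 20.2%, i.e. 20.2 cM.

20.2 cM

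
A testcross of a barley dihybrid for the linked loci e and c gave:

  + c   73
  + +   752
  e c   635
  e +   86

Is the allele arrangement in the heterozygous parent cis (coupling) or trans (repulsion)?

The two most frequent classes are + + (752) and e c (635); these are the parental (non-recombinant) types.
So the F1 carried + + on one chromosome and e c on the other — the recessive alleles are on the same chromosome (cis / coupling).

cis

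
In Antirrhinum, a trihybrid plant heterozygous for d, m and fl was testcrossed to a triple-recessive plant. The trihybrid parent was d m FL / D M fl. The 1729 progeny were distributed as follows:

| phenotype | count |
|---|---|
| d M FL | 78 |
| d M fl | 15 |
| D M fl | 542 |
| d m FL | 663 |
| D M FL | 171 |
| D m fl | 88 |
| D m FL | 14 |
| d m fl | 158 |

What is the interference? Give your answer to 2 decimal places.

The two rarest classes, D m FL and d M fl, are the double crossovers. Comparing them with the parentals, only the d allele has switched, so d is the middle locus and the order is m – d – fl.
m–d: (166 + 29)/1729 = 0.1128; d–fl: (329 + 29)/1729 = 0.2071.
Expected DCO frequency = 0.1128 × 0.2071 ≈ 0.02336; observed = 29/1729 ≈ 0.01677.
Coefficient of coincidence = 0.01677/0.02336 ≈ 0.72; interference = 1 − 0.72 = 0.28.

0.28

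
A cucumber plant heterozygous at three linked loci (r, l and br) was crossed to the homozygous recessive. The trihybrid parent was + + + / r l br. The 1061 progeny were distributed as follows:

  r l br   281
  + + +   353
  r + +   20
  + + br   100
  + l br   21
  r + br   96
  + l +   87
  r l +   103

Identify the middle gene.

The two rarest classes, r + + and + l br, are the double crossovers. Comparing them with the parentals, only the r allele has switched, so r is the middle locus and the order is br – r – l.

r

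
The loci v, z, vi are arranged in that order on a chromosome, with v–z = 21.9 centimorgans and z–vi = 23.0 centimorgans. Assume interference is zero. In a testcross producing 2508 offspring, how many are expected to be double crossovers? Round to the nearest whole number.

126

Map distances give recombination frequencies of 0.219 and 0.230 for the two intervals.
With no interference, expected double-crossover frequency = 0.219 × 0.230 = 0.05037.
Expected number = 0.05037 × 2508 = 126.33 ≈ 126.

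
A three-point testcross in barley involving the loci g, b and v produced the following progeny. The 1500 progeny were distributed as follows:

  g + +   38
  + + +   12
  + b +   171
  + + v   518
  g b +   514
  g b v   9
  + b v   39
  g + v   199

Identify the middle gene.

The two most frequent reciprocal classes, g b + and + + v, are the parental types, so the F1 was g b + / + + v.
The two rarest classes, g b v and + + +, are the double crossovers. Comparing them with the parentals, only the v allele has switched, so v is the middle locus and the order is b – v – g.

v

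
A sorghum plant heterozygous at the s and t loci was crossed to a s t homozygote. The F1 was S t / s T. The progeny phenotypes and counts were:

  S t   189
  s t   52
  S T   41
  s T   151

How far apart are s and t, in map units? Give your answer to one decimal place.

21.5 map units

The recombinant classes are S T and s t: 41 + 52 = 93.
Recombination frequency = 93/433 = 0.2148 ≈ 21.5%, i.e. 21.5 map units.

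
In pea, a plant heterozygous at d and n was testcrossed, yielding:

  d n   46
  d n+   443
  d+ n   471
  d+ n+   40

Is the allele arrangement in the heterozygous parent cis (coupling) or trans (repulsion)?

trans

The two most frequent classes are d+ n (471) and d n+ (443); these are the parental (non-recombinant) types.
So the F1 carried d+ n on one chromosome and d n+ on the other — the recessive alleles are on opposite chromosomes (trans / repulsion).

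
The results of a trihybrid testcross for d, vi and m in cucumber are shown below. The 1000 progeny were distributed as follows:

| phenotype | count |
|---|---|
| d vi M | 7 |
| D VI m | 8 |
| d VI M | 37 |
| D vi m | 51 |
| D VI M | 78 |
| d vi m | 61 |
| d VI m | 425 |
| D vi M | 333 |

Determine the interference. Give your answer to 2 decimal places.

The two most frequent reciprocal classes, d VI m and D vi M, are the parental types, so the F1 was d VI m / D vi M.
The two rarest classes, D VI m and d vi M, are the double crossovers. Comparing them with the parentals, only the d allele has switched, so d is the middle locus and the order is vi – d – m.
vi–d: (139 + 15)/1000 = 0.1540; d–m: (88 + 15)/1000 = 0.1030.
Expected DCO frequency = 0.1540 × 0.1030 ≈ 0.01586; observed = 15/1000 ≈ 0.01500.
Coefficient of coincidence = 0.01500/0.01586 ≈ 0.95; interference = 1 − 0.95 = 0.05.

0.05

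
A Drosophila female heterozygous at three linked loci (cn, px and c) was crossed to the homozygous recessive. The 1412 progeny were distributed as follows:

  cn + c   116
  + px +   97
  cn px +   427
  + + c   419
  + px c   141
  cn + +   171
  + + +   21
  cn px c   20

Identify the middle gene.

c

The two most frequent reciprocal classes, + + c and cn px +, are the parental types, so the F1 was + + c / cn px +.
The two rarest classes, + + + and cn px c, are the double crossovers. Comparing them with the parentals, only the c allele has switched, so c is the middle locus and the order is px – c – cn.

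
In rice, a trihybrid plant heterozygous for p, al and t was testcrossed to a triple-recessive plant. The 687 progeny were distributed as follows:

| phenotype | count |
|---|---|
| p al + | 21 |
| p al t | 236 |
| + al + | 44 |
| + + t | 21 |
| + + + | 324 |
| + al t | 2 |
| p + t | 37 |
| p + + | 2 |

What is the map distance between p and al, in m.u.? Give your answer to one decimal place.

12.4 m.u.

The two most frequent reciprocal classes, + + + and p al t, are the parental types, so the F1 was + + + / p al t.
The two rarest classes, p + + and + al t, are the double crossovers. Comparing them with the parentals, only the p allele has switched, so p is the middle locus and the order is t – p – al.
Crossovers in the p–al interval produce the single-crossover classes + al + and p + t (44 + 37 = 81) plus the double crossovers (4).
RF(p–al) = (81 + 4) / 687 = 85/687 = 0.1237 → 12.4 m.u.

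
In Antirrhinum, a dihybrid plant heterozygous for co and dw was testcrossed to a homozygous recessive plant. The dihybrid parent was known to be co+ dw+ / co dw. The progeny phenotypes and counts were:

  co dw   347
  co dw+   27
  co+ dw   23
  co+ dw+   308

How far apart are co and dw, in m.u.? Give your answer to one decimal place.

The recombinant classes are co+ dw and co dw+: 23 + 27 = 50.
Recombination frequency = 50/705 = 0.0709 ≈ 7.1%, i.e. 7.1 m.u.

7.1 m.u.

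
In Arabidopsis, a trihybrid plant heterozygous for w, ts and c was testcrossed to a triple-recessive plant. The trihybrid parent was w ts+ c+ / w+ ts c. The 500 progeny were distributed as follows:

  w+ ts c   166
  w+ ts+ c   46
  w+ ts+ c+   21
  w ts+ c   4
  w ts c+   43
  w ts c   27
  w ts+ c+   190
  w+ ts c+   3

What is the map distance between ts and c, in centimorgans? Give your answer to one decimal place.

The two rarest classes, w ts+ c and w+ ts c+, are the double crossovers. Comparing them with the parentals, only the c allele has switched, so c is the middle locus and the order is w – c – ts.
Crossovers in the c–ts interval produce the single-crossover classes w ts c+ and w+ ts+ c (43 + 46 = 89) plus the double crossovers (7).
RF(c–ts) = (89 + 7) / 500 = 96/500 = 0.1920 → 19.2 centimorgans.

19.2 centimorgans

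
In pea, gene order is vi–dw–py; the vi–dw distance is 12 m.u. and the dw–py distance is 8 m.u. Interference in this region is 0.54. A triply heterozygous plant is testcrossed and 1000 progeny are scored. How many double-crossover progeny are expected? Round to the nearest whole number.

Map distances give recombination frequencies of 0.120 and 0.080 for the two intervals.
With interference 0.54 (so coincidence = 0.46), expected double-crossover frequency = 0.120 × 0.080 × 0.46 = 0.00442.
Expected number = 0.00442 × 1000 = 4.42 ≈ 4.

4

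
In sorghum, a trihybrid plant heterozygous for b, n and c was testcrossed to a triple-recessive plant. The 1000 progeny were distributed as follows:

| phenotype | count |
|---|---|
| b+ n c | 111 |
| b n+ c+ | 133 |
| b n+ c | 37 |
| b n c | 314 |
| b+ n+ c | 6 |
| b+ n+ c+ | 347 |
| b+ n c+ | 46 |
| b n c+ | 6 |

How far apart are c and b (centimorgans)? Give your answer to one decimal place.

The two most frequent reciprocal classes, b+ n+ c+ and b n c, are the parental types, so the F1 was b+ n+ c+ / b n c.
The two rarest classes, b+ n+ c and b n c+, are the double crossovers. Comparing them with the parentals, only the c allele has switched, so c is the middle locus and the order is b – c – n.
Crossovers in the b–c interval produce the single-crossover classes b n+ c+ and b+ n c (133 + 111 = 244) plus the double crossovers (12).
RF(b–c) = (244 + 12) / 1000 = 256/1000 = 0.2560 → 25.6 centimorgans.

25.6 centimorgans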